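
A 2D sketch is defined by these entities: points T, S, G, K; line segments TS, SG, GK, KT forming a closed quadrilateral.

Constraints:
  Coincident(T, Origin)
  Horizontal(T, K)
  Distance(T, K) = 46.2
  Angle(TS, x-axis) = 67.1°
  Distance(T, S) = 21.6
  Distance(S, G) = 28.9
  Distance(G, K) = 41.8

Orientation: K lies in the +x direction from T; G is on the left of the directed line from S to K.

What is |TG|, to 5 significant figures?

49.179

T is at the origin; TK is horizontal with |TK| = 46.2 and K in +x, so K = (46.2, 0). TS runs at 67.1° with |TS| = 21.6, so S = (8.4051, 19.898). G is determined by |SG| = 28.9 and |GK| = 41.8 together: it lies at the intersection of circle(S, 28.9) and circle(K, 41.8). With |SK| = 42.713, the foot of the radical line on SK is 10.680 from S and the perpendicular offset is √(28.9² − 10.680²) = 26.854. Taking the left-of-SK solution: G = (30.365, 38.685).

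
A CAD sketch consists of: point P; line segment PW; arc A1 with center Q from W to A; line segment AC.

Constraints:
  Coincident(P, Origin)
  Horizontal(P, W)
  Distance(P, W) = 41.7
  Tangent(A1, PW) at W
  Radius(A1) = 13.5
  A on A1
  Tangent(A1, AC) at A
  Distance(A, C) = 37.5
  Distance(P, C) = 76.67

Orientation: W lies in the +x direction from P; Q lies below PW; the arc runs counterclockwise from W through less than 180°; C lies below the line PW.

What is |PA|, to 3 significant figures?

39.5

Checks: P = (0.00, 0.00) ✓; ∠(QW, WP) = 90.00° ✓; |QW| = 13.50 ✓; |QA| = 13.50 ✓; ∠(QA, AC) = 90.00° ✓; |AC| = 37.50 ✓; |PC| = 76.67 ✓.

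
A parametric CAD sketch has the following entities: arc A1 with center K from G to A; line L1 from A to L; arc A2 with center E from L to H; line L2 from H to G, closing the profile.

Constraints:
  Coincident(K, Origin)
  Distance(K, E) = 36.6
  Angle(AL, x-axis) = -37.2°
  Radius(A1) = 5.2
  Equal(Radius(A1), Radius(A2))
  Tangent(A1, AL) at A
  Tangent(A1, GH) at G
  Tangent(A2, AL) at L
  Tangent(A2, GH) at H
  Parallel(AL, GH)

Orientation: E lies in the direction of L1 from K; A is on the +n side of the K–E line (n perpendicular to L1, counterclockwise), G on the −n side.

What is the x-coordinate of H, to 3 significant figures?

26.0

The slot axis is L1's direction at -37.2°, so u = (cos -37.2°, sin -37.2°) = (0.797, -0.605) and n = (−sin -37.2°, cos -37.2°) = (0.605, 0.797). K is at the origin and E lies 36.6 along u from K, so E = 36.6·u = (29.2, -22.1). Tangency of A1 to both parallel lines with radius 5.2 puts A and G at K ± 5.2·n: A = (3.14, 4.14), G = (-3.14, -4.14). Equal radii place L and H the same way about E: L = E + 5.2·n = (32.3, -18.0), H = E − 5.2·n = (26.0, -26.3). So H.x = 26.0.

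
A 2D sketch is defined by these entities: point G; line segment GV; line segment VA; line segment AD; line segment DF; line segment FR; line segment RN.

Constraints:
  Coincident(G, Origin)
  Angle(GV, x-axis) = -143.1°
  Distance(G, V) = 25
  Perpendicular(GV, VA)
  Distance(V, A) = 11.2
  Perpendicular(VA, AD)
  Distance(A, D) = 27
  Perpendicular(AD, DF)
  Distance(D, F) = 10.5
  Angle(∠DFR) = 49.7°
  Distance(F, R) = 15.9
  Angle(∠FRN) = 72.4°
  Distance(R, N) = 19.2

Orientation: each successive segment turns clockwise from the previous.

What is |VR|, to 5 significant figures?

18.490

G is at the origin; GV runs at -143.1° with length 25.0, so V = (-19.992, -15.011). The perpendicularity gives VA at right angles to GV, so VA runs at 126.90°; with |VA| = 11.2, A = (-26.717, -6.0540). VA is perpendicular to AD, so AD runs at 36.900°; with |AD| = 27.0, D = (-5.1253, 10.157). The perpendicularity gives DF at right angles to AD, so DF runs at -53.100°; with |DF| = 10.5, F = (1.1791, 1.7606). ∠DFR = 49.7° gives FR at 176.60° from the x-axis; with |FR| = 15.9, R = (-14.693, 2.7036). Then |VR| = |R − V| = 18.490.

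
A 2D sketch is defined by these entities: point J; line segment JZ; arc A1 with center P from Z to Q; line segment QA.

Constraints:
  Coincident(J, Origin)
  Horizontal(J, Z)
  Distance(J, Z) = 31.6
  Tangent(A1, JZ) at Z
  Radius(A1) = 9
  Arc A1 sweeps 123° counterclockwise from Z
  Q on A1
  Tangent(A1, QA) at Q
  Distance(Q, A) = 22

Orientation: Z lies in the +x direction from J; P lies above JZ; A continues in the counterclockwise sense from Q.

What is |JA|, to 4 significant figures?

42.25

J is at the origin; JZ is horizontal with |JZ| = 31.6 and Z on the +x side, so Z = (31.60, 0.000). Tangency of A1 to JZ means the radius PZ is perpendicular to JZ, so P = Z + (0, 9) = (31.60, 9.000). On A1, Z sits at bearing -90° from P; a 123° counterclockwise sweep puts Q at bearing 33°, so Q = P + 9.0·(cos 33°, sin 33°) = (39.15, 13.90). The tangent condition forces PQ to be normal to QA, so QA runs along (−sin 33°, cos 33°); with |QA| = 22.0, A = (27.17, 32.35). Then |JA| = |A − J| = 42.25.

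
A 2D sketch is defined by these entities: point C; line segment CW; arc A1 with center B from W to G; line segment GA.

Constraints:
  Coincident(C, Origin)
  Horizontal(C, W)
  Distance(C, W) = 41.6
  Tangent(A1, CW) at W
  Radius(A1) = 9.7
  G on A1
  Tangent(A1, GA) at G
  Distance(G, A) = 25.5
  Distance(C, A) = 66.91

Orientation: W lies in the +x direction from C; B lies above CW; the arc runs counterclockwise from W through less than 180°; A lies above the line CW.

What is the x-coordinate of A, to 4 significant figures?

59.79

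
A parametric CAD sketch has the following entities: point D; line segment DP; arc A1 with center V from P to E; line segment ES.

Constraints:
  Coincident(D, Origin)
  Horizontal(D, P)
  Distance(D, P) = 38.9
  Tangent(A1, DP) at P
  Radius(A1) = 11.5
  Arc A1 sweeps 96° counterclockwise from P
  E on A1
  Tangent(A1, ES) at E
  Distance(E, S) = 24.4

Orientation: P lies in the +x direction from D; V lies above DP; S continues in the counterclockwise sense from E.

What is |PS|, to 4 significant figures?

38.02

D is at the origin; D and P share the same y with |DP| = 38.9 and P on the +x side, so P = (38.90, 0.000). A1 meets DP tangentially, so VP is at right angles to DP, so V = P + (0, 11.5) = (38.90, 11.50). On A1, P sits at bearing -90° from V; a 96° counterclockwise sweep puts E at bearing 6°, so E = V + 11.5·(cos 6°, sin 6°) = (50.34, 12.70). Tangency of A1 to ES means the radius VE is perpendicular to ES, so ES runs along (−sin 6°, cos 6°); with |ES| = 24.4, S = (47.79, 36.97). Then |PS| = |S − P| = 38.02.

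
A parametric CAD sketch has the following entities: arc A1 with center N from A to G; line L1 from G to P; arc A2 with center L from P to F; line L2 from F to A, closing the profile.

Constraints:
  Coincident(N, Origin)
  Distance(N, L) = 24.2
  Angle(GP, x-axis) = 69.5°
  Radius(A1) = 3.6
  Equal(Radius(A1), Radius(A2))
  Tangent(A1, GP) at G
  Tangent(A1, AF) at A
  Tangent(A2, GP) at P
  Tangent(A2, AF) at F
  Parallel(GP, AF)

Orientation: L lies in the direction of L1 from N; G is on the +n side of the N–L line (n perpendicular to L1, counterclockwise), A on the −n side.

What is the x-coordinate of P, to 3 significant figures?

5.10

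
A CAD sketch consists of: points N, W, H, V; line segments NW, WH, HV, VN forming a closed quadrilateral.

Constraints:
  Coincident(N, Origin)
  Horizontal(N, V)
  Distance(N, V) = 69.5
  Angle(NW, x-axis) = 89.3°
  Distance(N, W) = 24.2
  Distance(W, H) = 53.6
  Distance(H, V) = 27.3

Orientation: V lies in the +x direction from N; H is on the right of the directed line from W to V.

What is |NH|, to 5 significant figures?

44.016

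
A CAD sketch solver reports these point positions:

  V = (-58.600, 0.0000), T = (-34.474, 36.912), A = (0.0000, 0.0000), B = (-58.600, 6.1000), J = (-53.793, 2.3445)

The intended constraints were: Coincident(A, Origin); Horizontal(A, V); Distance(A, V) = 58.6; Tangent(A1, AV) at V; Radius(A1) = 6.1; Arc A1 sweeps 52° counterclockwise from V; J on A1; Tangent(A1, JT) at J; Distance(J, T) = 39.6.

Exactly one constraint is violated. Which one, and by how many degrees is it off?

Tangent(A1, JT) at J — off by 8.80°.

A = (0.00, 0.00) ✓; A.y = 0.00, V.y = 0.00 ✓; |AV| = 58.60 ✓; ∠(BV, VA) = 90.00° ✓; |BV| = 6.100 ✓; bearing(B→J) − bearing(B→V) = 52.00° ✓; |BJ| = 6.100 ✓; ∠(BJ, JT) = 81.20° ✗; |JT| = 39.60 ✓.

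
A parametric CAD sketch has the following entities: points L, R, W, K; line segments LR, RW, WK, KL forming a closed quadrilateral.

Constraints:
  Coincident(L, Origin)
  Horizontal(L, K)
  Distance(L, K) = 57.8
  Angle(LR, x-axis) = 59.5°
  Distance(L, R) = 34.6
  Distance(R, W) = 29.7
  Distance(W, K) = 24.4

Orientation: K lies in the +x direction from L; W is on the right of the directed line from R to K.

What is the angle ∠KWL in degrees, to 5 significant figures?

159.69°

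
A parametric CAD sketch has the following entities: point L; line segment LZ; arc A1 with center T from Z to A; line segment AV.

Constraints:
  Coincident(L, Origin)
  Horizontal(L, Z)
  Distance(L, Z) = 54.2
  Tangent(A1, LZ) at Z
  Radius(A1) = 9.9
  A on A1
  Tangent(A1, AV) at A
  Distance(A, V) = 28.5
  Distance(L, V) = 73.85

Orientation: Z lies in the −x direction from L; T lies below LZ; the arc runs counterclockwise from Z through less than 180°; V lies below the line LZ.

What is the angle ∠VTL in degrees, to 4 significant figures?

117.0°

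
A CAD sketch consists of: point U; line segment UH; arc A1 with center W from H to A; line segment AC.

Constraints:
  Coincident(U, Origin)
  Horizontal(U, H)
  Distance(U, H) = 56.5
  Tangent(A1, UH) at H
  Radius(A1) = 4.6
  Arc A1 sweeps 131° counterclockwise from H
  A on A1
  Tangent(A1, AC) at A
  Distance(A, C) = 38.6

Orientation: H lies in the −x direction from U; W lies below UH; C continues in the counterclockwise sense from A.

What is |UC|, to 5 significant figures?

50.507

On A1, H sits at bearing 90° from W; a 131° counterclockwise sweep puts A at bearing 221°, so A = W + 4.6·(cos 221°, sin 221°) = (-59.972, -7.6179). The tangent condition forces WA to be normal to AC, so AC runs along (−sin 221°, cos 221°); with |AC| = 38.6, C = (-34.648, -36.750). Then |UC| = |C − U| = 50.507.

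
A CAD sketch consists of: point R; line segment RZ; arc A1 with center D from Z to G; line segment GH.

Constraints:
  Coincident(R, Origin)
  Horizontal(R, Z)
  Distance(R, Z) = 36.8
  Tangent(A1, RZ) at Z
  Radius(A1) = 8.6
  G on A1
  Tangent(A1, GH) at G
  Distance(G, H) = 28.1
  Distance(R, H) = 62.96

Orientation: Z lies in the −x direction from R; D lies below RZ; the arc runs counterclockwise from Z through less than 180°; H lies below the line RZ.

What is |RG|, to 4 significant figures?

45.33

R is at the origin; RZ is horizontal with |RZ| = 36.8 and Z on the −x side, so Z = (-36.80, 0.000). The tangent condition forces DZ to be normal to RZ, so D = Z + (0, -8.6) = (-36.80, -8.600). Since DG ⟂ GH (tangency), |DH| = √(8.6² + 28.1²) = 29.39 regardless of where G sits on A1. So H lies on both circle(R, 62.96) and circle(D, 29.39); the below-RZ intersection is H = (-53.94, -32.47). G is the foot of the tangent from H: G = (-44.95, -5.847).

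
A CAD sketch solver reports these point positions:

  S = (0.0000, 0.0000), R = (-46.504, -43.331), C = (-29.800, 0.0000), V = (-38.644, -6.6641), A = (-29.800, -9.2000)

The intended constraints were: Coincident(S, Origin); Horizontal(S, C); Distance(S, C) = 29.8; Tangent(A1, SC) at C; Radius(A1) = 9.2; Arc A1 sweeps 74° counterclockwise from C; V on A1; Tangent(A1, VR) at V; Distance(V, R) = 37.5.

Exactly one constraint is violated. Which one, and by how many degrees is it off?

Tangent(A1, VR) at V — off by 3.90°.

S = (0.00, 0.00) ✓; S.y = 0.00, C.y = 0.00 ✓; |SC| = 29.80 ✓; ∠(AC, CS) = 90.00° ✓; |AC| = 9.200 ✓; bearing(A→V) − bearing(A→C) = 74.00° ✓; |AV| = 9.200 ✓; ∠(AV, VR) = 86.10° ✗; |VR| = 37.50 ✓.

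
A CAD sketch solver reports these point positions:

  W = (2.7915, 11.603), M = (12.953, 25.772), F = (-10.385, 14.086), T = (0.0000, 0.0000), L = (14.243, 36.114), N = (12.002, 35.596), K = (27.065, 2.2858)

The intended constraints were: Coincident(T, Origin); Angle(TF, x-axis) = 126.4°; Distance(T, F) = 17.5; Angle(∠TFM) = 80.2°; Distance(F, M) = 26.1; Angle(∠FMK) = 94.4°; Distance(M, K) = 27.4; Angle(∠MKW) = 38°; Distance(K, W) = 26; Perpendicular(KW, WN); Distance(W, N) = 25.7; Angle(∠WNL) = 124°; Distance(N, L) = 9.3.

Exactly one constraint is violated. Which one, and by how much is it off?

Distance(N, L) = 9.3 — off by 7.00.

T = (0.00, 0.00) ✓; TF at 126.4° ✓; |TF| = 17.50 ✓; ∠TFM = 80.20° ✓; |FM| = 26.10 ✓; ∠FMK = 94.40° ✓; |MK| = 27.40 ✓; ∠MKW = 38.00° ✓; |KW| = 26.00 ✓; ∠(KW, WN) = 90.00° ✓; |WN| = 25.70 ✓; ∠WNL = 124.0° ✓; |NL| = 2.300 ✗.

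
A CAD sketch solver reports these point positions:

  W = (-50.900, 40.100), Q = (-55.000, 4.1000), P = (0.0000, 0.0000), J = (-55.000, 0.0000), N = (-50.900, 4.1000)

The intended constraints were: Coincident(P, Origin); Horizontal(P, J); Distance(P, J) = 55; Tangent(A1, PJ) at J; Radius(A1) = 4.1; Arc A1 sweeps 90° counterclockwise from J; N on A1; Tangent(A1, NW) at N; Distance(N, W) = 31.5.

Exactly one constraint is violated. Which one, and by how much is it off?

Distance(N, W) = 31.5 — off by 4.50.

P = (0.00, 0.00) ✓; P.y = 0.00, J.y = 0.00 ✓; |PJ| = 55.00 ✓; ∠(QJ, JP) = 90.00° ✓; |QJ| = 4.100 ✓; bearing(Q→N) − bearing(Q→J) = 90.00° ✓; |QN| = 4.100 ✓; ∠(QN, NW) = 90.00° ✓; |NW| = 36.00 ✗.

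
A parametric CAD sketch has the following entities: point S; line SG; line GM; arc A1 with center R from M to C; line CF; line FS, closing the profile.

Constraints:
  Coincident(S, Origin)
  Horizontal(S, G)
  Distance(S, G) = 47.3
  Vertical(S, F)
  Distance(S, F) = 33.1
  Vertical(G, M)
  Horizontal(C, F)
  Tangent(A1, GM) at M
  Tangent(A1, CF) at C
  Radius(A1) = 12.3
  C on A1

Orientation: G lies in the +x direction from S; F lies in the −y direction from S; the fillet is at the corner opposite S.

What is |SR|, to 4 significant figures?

40.71

S is at the origin; SG is horizontal with |SG| = 47.3 and G on the +x side, so G = (47.30, 0.000). S and F share the same x with |SF| = 33.1 and F on the −y side, so F = (0.000, -33.10). The virtual corner opposite S is at (47.30, -33.10). Since A1 is tangent to GM there, RM ⟂ GM and since A1 is tangent to CF there, RC ⟂ CF, with radius 12.3, so the center R sits 12.3 in from both sides at R = (35.00, -20.80). Then |SR| = |R − S| = 40.71.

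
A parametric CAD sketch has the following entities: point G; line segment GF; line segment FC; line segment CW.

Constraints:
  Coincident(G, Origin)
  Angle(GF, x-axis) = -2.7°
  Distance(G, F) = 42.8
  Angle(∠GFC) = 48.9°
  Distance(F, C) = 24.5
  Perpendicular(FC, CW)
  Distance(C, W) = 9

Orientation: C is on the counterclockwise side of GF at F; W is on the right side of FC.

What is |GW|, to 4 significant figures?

41.41

G is at the origin; GF runs at -2.7° with length 42.8, so F = 42.8·(cos -2.7°, sin -2.7°) = (42.75, -2.016). ∠GFC = 48.9°, so FC runs at -2.7° + (180° − 48.9°) = 128.4° from the x-axis; with |FC| = 24.5, C = F + 24.5·(cos 128.4°, sin 128.4°) = (27.53, 17.18). FC is perpendicular to CW; with |CW| = 9.0 on the right of FC, W = C + 9.0·(0.7837, 0.6211) = (34.59, 22.77). Then |GW| = |W − G| = 41.41.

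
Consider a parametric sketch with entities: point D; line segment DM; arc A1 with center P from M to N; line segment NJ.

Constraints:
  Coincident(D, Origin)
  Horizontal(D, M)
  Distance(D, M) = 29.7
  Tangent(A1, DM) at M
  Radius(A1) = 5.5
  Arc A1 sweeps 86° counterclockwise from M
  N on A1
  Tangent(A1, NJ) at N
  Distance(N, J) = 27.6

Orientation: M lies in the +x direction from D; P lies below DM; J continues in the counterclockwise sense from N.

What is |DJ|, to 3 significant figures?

39.5

D is at the origin; DM is horizontal with |DM| = 29.7 and M on the +x side, so M = (29.7, 0.00). The tangent condition forces PM to be normal to DM, so P = M + (0, -5.5) = (29.7, -5.50). On A1, M sits at bearing 90° from P; an 86° counterclockwise sweep puts N at bearing 176°, so N = P + 5.5·(cos 176°, sin 176°) = (24.2, -5.12). Since A1 is tangent to NJ there, PN ⟂ NJ, so NJ runs along (−sin 176°, cos 176°); with |NJ| = 27.6, J = (22.3, -32.6). Then |DJ| = |J − D| = 39.5.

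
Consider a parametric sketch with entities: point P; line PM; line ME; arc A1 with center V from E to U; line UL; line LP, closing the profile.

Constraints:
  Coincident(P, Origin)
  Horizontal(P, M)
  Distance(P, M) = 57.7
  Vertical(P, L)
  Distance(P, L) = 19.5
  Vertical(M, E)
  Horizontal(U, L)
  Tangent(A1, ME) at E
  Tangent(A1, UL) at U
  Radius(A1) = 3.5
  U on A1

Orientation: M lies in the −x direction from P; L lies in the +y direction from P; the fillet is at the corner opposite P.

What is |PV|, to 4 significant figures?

56.51

P is at the origin; P and M share the same y with |PM| = 57.7 and M on the −x side, so M = (-57.70, 0.000). PL is vertical with |PL| = 19.5 and L on the +y side, so L = (0.000, 19.50). The virtual corner opposite P is at (-57.70, 19.50). Tangency of A1 to ME means the radius VE is perpendicular to ME and the tangent condition forces VU to be normal to UL, with radius 3.5, so the center V sits 3.5 in from both sides at V = (-54.20, 16.00). Then |PV| = |V − P| = 56.51.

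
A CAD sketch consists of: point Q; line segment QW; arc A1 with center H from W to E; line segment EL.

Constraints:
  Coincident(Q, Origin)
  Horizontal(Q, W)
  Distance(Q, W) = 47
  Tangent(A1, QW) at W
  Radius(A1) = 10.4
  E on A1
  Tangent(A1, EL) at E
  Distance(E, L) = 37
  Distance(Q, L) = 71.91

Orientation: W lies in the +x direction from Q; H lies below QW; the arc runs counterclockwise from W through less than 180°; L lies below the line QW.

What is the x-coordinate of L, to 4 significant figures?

53.25

Checks: |HE| = 10.40 ✓; ∠(HE, EL) = 90.00° ✓; |EL| = 37.00 ✓; |QL| = 71.91 ✓.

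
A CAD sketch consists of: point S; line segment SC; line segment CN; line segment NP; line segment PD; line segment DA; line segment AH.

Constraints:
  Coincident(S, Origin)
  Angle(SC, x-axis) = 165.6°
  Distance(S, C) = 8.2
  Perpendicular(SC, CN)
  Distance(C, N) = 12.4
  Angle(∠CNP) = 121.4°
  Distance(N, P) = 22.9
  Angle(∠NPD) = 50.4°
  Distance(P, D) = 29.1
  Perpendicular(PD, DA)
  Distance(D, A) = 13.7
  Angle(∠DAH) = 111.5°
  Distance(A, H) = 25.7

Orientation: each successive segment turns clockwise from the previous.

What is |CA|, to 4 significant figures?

3.116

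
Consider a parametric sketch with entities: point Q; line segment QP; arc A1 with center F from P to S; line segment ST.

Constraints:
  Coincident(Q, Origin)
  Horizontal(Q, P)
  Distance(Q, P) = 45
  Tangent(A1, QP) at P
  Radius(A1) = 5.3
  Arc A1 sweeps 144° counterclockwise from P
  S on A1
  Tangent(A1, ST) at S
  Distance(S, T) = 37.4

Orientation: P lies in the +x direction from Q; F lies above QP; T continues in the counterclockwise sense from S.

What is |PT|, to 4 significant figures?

41.63

Q is at the origin; QP is horizontal with |QP| = 45.0 and P on the +x side, so P = (45.00, 0.000). The tangent condition forces FP to be normal to QP, so F = P + (0, 5.3) = (45.00, 5.300). On A1, P sits at bearing -90° from F; a 144° counterclockwise sweep puts S at bearing 54°, so S = F + 5.3·(cos 54°, sin 54°) = (48.12, 9.588). Tangency of A1 to ST means the radius FS is perpendicular to ST, so ST runs along (−sin 54°, cos 54°); with |ST| = 37.4, T = (17.86, 31.57). Then |PT| = |T − P| = 41.63.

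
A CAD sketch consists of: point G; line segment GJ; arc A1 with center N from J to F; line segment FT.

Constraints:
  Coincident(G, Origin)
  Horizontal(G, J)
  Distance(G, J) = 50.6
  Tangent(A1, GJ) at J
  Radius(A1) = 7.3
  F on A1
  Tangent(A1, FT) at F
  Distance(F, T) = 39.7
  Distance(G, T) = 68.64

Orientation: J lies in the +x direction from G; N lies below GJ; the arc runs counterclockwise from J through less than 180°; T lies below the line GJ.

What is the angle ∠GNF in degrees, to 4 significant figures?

16.94°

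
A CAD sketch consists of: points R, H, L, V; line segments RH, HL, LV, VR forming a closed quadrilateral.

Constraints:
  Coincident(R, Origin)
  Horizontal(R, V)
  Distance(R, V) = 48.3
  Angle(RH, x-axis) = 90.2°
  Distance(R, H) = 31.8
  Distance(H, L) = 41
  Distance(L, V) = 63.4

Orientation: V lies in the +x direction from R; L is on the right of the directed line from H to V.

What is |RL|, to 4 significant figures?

16.13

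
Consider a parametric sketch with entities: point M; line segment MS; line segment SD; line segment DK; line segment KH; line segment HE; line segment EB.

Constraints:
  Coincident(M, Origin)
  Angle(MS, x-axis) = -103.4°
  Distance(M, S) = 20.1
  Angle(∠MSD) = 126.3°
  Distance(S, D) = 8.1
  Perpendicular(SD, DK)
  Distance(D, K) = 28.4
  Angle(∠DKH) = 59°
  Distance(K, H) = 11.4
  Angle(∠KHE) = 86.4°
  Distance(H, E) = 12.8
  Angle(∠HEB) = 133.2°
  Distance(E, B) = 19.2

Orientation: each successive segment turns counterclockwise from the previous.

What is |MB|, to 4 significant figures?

37.16

∠KHE = 86.4° gives HE at -105.1° from the x-axis; with |HE| = 12.8, E = (8.108, -16.06). ∠HEB = 133.2° gives EB at -58.30° from the x-axis; with |EB| = 19.2, B = (18.20, -32.40). Then |MB| = |B − M| = 37.16.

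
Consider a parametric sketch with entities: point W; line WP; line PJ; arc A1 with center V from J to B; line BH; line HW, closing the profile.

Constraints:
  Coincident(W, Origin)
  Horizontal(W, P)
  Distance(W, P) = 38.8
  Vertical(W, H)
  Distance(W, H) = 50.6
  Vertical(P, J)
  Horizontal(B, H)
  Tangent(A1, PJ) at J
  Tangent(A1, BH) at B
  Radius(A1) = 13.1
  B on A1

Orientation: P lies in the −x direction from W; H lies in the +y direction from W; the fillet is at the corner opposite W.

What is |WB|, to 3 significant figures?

56.8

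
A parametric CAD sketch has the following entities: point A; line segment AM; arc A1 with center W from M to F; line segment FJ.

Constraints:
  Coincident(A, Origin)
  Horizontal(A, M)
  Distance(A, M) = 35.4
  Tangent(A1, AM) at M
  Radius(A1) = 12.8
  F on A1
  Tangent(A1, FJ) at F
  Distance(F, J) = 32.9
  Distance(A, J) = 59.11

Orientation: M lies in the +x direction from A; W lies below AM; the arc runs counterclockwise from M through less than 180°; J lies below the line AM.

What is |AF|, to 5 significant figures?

28.930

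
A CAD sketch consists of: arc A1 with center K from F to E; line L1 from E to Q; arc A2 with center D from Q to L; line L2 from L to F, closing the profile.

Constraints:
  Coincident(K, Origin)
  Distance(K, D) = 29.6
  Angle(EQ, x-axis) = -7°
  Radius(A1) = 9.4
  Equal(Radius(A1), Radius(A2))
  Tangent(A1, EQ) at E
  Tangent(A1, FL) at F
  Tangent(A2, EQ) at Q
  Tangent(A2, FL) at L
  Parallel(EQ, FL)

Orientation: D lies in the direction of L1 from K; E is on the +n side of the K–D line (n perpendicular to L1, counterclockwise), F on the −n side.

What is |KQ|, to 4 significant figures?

31.06

The slot axis is L1's direction at -7.0°, so u = (cos -7.0°, sin -7.0°) = (0.9925, -0.1219) and n = (−sin -7.0°, cos -7.0°) = (0.1219, 0.9925). K is at the origin and D lies 29.6 along u from K, so D = 29.6·u = (29.38, -3.607). Tangency of A1 to both parallel lines with radius 9.4 puts E and F at K ± 9.4·n: E = (1.146, 9.330), F = (-1.146, -9.330). Equal radii place Q and L the same way about D: Q = D + 9.4·n = (30.52, 5.723), L = D − 9.4·n = (28.23, -12.94). Then |KQ| = |Q − K| = 31.06.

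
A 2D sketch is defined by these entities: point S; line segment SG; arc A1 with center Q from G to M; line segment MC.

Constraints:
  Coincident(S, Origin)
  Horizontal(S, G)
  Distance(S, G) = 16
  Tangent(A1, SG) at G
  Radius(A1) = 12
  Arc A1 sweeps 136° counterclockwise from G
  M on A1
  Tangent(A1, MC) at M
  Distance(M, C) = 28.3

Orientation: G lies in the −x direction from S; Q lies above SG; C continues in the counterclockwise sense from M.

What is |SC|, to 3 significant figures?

49.1

S is at the origin; SG is horizontal with |SG| = 16.0 and G on the −x side, so G = (-16.0, 0.00). Since A1 is tangent to SG there, QG ⟂ SG, so Q = G + (0, 12) = (-16.0, 12.0). On A1, G sits at bearing -90° from Q; a 136° counterclockwise sweep puts M at bearing 46°, so M = Q + 12.0·(cos 46°, sin 46°) = (-7.66, 20.6). Since A1 is tangent to MC there, QM ⟂ MC, so MC runs along (−sin 46°, cos 46°); with |MC| = 28.3, C = (-28.0, 40.3). Then |SC| = |C − S| = 49.1.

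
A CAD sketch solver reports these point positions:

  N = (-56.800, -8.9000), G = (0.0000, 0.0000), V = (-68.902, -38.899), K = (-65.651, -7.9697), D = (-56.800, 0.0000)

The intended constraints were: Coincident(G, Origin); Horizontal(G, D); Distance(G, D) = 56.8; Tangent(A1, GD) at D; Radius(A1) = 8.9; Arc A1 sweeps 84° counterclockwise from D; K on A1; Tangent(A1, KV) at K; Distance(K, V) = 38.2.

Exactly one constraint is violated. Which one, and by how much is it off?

Distance(K, V) = 38.2 — off by 7.10.

G = (0.00, 0.00) ✓; G.y = 0.00, D.y = 0.00 ✓; |GD| = 56.80 ✓; ∠(ND, DG) = 90.00° ✓; |ND| = 8.900 ✓; bearing(N→K) − bearing(N→D) = 84.00° ✓; |NK| = 8.900 ✓; ∠(NK, KV) = 90.00° ✓; |KV| = 31.10 ✗.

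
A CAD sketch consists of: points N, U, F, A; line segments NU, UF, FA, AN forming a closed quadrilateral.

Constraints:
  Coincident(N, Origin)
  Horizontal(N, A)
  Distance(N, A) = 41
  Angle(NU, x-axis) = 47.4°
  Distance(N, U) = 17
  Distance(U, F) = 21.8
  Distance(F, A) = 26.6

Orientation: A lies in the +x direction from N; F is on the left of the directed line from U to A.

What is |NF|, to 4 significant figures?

38.47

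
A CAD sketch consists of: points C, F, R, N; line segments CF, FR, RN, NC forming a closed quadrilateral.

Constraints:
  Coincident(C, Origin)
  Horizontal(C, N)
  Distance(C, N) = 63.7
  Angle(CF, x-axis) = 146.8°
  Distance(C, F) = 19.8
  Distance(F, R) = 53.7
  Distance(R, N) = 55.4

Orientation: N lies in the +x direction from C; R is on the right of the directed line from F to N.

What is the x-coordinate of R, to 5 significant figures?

17.541

Checks: |FR| = 53.70 ✓; |RN| = 55.40 ✓.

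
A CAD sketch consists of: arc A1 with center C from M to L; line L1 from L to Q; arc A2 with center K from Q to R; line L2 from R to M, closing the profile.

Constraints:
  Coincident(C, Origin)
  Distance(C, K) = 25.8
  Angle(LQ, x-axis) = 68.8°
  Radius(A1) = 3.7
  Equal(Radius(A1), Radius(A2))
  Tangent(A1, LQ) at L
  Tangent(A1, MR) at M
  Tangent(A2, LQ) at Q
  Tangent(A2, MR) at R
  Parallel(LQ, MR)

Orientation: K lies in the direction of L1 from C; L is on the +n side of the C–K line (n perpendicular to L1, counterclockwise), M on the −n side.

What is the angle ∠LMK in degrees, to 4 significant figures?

81.84°

The slot axis is L1's direction at 68.8°, so u = (cos 68.8°, sin 68.8°) = (0.3616, 0.9323) and n = (−sin 68.8°, cos 68.8°) = (-0.9323, 0.3616). C is at the origin and K lies 25.8 along u from C, so K = 25.8·u = (9.330, 24.05). Tangency of A1 to both parallel lines with radius 3.7 puts L and M at C ± 3.7·n: L = (-3.450, 1.338), M = (3.450, -1.338). Then cos ∠LMK = ML·MK / (|ML||MK|), giving 81.84°.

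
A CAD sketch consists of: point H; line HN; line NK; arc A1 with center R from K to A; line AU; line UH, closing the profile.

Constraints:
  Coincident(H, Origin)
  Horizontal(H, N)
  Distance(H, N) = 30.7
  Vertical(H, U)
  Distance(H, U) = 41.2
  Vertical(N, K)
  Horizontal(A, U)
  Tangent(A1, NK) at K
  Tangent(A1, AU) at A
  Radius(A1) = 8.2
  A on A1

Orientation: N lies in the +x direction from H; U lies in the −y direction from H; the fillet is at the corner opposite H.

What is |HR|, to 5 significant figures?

39.941

H is at the origin; HN is horizontal with |HN| = 30.7 and N on the +x side, so N = (30.700, 0.0000). H and U share the same x with |HU| = 41.2 and U on the −y side, so U = (0.0000, -41.200). The virtual corner opposite H is at (30.700, -41.200). Tangency of A1 to NK means the radius RK is perpendicular to NK and A1 meets AU tangentially, so RA is at right angles to AU, with radius 8.2, so the center R sits 8.2 in from both sides at R = (22.500, -33.000). Then |HR| = |R − H| = 39.941.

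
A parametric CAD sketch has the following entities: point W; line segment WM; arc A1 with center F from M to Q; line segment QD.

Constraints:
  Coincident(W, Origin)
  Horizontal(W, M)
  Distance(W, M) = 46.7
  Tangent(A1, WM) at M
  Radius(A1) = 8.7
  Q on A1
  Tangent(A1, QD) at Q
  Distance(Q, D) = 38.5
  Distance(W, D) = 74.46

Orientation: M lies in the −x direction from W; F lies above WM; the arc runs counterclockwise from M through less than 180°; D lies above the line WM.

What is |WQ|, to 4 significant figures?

41.24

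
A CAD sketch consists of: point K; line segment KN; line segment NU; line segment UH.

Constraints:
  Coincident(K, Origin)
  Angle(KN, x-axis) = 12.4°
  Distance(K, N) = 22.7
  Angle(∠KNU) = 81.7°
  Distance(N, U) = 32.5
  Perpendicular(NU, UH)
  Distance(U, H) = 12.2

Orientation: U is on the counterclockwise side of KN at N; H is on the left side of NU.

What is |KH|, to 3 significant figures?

31.0

K is at the origin; KN runs at 12.4° with length 22.7, so N = 22.7·(cos 12.4°, sin 12.4°) = (22.2, 4.87). ∠KNU = 81.7°, so NU runs at 12.4° + (180° − 81.7°) = 111° from the x-axis; with |NU| = 32.5, U = N + 32.5·(cos 111°, sin 111°) = (10.7, 35.3). NU ⟂ UH; with |UH| = 12.2 on the left of NU, H = U + 12.2·(-0.935, -0.353) = (-0.730, 31.0). Then |KH| = |H − K| = 31.0.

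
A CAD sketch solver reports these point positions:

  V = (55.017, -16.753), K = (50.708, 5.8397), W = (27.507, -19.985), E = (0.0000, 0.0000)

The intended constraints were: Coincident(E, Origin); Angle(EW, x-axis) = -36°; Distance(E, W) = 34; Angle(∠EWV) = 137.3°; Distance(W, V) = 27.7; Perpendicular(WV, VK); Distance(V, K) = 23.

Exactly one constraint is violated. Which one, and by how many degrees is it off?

Perpendicular(WV, VK) — off by 4.10°.

E = (0.00, 0.00) ✓; EW at -36.00° ✓; |EW| = 34.00 ✓; ∠EWV = 137.3° ✓; |WV| = 27.70 ✓; ∠(WV, VK) = 94.10° ✗; |VK| = 23.00 ✓.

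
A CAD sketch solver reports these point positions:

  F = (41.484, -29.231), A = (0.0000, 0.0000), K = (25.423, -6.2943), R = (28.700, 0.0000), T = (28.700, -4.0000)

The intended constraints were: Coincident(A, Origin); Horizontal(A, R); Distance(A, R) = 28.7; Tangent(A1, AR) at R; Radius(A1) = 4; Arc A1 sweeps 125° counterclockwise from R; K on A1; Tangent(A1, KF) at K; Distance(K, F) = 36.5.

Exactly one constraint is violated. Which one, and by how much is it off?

Distance(K, F) = 36.5 — off by 8.50.

A = (0.00, 0.00) ✓; A.y = 0.00, R.y = 0.00 ✓; |AR| = 28.70 ✓; ∠(TR, RA) = 90.00° ✓; |TR| = 4.000 ✓; bearing(T→K) − bearing(T→R) = 125.0° ✓; |TK| = 4.000 ✓; ∠(TK, KF) = 90.00° ✓; |KF| = 28.00 ✗.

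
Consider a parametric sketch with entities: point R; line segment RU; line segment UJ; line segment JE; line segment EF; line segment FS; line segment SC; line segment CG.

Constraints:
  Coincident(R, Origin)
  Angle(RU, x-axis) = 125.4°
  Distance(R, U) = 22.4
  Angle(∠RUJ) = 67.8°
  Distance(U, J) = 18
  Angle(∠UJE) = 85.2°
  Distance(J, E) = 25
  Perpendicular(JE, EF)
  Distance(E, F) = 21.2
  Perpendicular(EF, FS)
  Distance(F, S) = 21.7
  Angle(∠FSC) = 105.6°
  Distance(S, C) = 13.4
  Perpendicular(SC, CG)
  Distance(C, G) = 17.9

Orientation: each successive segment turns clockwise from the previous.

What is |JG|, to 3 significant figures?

17.3

R is at the origin; RU runs at 125.4° with length 22.4, so U = (-13.0, 18.3). ∠RUJ = 67.8° gives UJ at 13.2° from the x-axis; with |UJ| = 18.0, J = (4.55, 22.4). ∠UJE = 85.2° gives JE at -81.6° from the x-axis; with |JE| = 25.0, E = (8.20, -2.36). JE is perpendicular to EF, so EF runs at -172°; with |EF| = 21.2, F = (-12.8, -5.46). EF is perpendicular to FS, so FS runs at 98.4°; with |FS| = 21.7, S = (-15.9, 16.0). ∠FSC = 105.6° gives SC at 24.0° from the x-axis; with |SC| = 13.4, C = (-3.70, 21.5). SC ⟂ CG, so CG runs at -66.0°; with |CG| = 17.9, G = (3.58, 5.11). Then |JG| = |G − J| = 17.3.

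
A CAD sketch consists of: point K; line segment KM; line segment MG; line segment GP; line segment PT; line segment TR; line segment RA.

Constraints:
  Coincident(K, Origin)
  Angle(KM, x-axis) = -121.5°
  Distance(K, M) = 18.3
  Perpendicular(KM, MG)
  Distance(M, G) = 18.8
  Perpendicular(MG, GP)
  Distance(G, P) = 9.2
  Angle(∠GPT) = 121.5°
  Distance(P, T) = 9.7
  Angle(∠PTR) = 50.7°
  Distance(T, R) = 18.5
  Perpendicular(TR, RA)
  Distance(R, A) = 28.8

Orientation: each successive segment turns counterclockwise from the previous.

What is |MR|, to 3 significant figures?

13.7

K is at the origin; KM runs at -121.5° with length 18.3, so M = (-9.56, -15.6). KM is perpendicular to MG, so MG runs at -31.5°; with |MG| = 18.8, G = (6.47, -25.4). MG is perpendicular to GP, so GP runs at 58.5°; with |GP| = 9.2, P = (11.3, -17.6). ∠GPT = 121.5° gives PT at 117° from the x-axis; with |PT| = 9.7, T = (6.87, -8.94). ∠PTR = 50.7° gives TR at -114° from the x-axis; with |TR| = 18.5, R = (-0.565, -25.9). Then |MR| = |R − M| = 13.7.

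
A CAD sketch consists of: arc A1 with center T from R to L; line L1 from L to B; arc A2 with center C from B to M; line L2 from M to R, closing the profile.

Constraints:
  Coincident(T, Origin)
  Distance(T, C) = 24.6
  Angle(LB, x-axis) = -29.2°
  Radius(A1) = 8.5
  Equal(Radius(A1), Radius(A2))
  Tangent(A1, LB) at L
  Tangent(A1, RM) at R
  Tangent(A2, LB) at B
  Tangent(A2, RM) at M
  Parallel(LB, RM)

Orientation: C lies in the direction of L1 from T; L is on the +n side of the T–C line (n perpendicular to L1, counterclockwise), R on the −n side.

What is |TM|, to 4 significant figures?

26.03

The slot axis is L1's direction at -29.2°, so u = (cos -29.2°, sin -29.2°) = (0.8729, -0.4879) and n = (−sin -29.2°, cos -29.2°) = (0.4879, 0.8729). T is at the origin and C lies 24.6 along u from T, so C = 24.6·u = (21.47, -12.00). Tangency of A1 to both parallel lines with radius 8.5 puts L and R at T ± 8.5·n: L = (4.147, 7.420), R = (-4.147, -7.420). Equal radii place B and M the same way about C: B = C + 8.5·n = (25.62, -4.582), M = C − 8.5·n = (17.33, -19.42). Then |TM| = |M − T| = 26.03.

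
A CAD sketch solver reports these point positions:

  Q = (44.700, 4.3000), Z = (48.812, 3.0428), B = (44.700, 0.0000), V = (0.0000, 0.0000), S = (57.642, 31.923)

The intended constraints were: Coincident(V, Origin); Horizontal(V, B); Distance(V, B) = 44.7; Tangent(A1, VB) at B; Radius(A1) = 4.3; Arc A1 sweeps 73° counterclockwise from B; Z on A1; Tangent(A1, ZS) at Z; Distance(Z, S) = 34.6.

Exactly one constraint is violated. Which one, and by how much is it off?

Distance(Z, S) = 34.6 — off by 4.40.

V = (0.00, 0.00) ✓; V.y = 0.00, B.y = 0.00 ✓; |VB| = 44.70 ✓; ∠(QB, BV) = 90.00° ✓; |QB| = 4.300 ✓; bearing(Q→Z) − bearing(Q→B) = 73.00° ✓; |QZ| = 4.300 ✓; ∠(QZ, ZS) = 90.00° ✓; |ZS| = 30.20 ✗.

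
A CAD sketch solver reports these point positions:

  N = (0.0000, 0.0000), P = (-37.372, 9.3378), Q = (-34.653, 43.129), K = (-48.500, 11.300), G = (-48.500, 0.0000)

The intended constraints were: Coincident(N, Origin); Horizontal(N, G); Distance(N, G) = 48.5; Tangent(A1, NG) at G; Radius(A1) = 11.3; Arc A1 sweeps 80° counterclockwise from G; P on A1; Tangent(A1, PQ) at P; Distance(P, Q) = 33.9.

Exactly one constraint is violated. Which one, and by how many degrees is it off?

Tangent(A1, PQ) at P — off by 5.40°.

N = (0.00, 0.00) ✓; N.y = 0.00, G.y = 0.00 ✓; |NG| = 48.50 ✓; ∠(KG, GN) = 90.00° ✓; |KG| = 11.30 ✓; bearing(K→P) − bearing(K→G) = 80.00° ✓; |KP| = 11.30 ✓; ∠(KP, PQ) = 84.60° ✗; |PQ| = 33.90 ✓.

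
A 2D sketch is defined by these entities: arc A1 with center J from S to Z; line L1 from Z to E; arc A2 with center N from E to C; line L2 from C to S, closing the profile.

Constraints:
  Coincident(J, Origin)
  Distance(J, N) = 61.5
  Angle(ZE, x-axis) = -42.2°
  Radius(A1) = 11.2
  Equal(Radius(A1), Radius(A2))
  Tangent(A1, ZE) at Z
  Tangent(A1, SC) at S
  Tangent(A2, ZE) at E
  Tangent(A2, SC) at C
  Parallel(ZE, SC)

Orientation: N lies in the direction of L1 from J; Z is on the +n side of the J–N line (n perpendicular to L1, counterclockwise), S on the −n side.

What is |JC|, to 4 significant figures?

62.51

The slot axis is L1's direction at -42.2°, so u = (cos -42.2°, sin -42.2°) = (0.7408, -0.6717) and n = (−sin -42.2°, cos -42.2°) = (0.6717, 0.7408). J is at the origin and N lies 61.5 along u from J, so N = 61.5·u = (45.56, -41.31). Tangency of A1 to both parallel lines with radius 11.2 puts Z and S at J ± 11.2·n: Z = (7.523, 8.297), S = (-7.523, -8.297). Equal radii place E and C the same way about N: E = N + 11.2·n = (53.08, -33.01), C = N − 11.2·n = (38.04, -49.61). Then |JC| = |C − J| = 62.51.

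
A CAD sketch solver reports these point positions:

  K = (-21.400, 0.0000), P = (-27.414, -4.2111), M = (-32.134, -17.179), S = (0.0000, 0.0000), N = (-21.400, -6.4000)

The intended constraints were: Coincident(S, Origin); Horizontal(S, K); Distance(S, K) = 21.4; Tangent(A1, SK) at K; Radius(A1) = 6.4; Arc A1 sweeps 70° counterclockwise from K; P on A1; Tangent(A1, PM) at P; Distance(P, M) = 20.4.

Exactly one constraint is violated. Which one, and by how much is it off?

Distance(P, M) = 20.4 — off by 6.60.

S = (0.00, 0.00) ✓; S.y = 0.00, K.y = 0.00 ✓; |SK| = 21.40 ✓; ∠(NK, KS) = 90.00° ✓; |NK| = 6.400 ✓; bearing(N→P) − bearing(N→K) = 70.00° ✓; |NP| = 6.400 ✓; ∠(NP, PM) = 90.00° ✓; |PM| = 13.80 ✗.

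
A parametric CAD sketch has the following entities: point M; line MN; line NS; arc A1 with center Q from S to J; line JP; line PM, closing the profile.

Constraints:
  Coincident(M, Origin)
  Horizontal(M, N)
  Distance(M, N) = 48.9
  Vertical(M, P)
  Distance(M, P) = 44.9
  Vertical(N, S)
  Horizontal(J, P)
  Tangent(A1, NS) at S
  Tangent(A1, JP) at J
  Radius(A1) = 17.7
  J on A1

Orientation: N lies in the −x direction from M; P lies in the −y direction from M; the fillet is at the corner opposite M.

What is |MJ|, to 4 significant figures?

54.68

M is at the origin; M and N share the same y with |MN| = 48.9 and N on the −x side, so N = (-48.90, 0.000). MP is vertical with |MP| = 44.9 and P on the −y side, so P = (0.000, -44.90). The virtual corner opposite M is at (-48.90, -44.90). A1 meets NS tangentially, so QS is at right angles to NS and the tangent condition forces QJ to be normal to JP, with radius 17.7, so the center Q sits 17.7 in from both sides at Q = (-31.20, -27.20). That places the tangent points at S = (-48.90, -27.20) on NS and J = (-31.20, -44.90) on JP. Then |MJ| = |J − M| = 54.68.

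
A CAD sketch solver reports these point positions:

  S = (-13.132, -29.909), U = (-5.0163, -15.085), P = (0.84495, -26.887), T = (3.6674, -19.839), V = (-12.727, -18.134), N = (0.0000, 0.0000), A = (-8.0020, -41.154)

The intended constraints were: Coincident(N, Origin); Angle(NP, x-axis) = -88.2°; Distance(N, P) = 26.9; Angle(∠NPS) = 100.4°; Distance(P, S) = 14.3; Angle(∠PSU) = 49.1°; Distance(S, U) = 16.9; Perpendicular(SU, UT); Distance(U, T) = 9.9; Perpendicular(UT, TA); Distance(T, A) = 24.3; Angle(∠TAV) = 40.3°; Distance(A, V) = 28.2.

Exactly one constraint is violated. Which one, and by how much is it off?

Distance(A, V) = 28.2 — off by 4.70.

N = (0.00, 0.00) ✓; NP at -88.20° ✓; |NP| = 26.90 ✓; ∠NPS = 100.4° ✓; |PS| = 14.30 ✓; ∠PSU = 49.10° ✓; |SU| = 16.90 ✓; ∠(SU, UT) = 90.00° ✓; |UT| = 9.900 ✓; ∠(UT, TA) = 90.00° ✓; |TA| = 24.30 ✓; ∠TAV = 40.30° ✓; |AV| = 23.50 ✗.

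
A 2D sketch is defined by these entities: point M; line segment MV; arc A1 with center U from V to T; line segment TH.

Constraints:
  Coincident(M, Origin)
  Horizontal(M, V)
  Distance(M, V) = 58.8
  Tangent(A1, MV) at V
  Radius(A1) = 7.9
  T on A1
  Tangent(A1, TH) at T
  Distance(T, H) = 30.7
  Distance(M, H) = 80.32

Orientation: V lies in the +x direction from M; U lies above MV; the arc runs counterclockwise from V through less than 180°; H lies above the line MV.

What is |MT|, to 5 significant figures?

66.945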